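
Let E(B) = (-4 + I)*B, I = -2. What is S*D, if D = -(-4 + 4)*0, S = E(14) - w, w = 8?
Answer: 0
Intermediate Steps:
E(B) = -6*B (E(B) = (-4 - 2)*B = -6*B)
S = -92 (S = -6*14 - 1*8 = -84 - 8 = -92)
D = 0 (D = -0*0 = -1*0 = 0)
S*D = -92*0 = 0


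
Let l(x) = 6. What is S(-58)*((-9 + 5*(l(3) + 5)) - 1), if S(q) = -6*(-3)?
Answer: 810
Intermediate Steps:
S(q) = 18
S(-58)*((-9 + 5*(l(3) + 5)) - 1) = 18*((-9 + 5*(6 + 5)) - 1) = 18*((-9 + 5*11) - 1) = 18*((-9 + 55) - 1) = 18*(46 - 1) = 18*45 = 810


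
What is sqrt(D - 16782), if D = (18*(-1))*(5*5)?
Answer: 4*I*sqrt(1077) ≈ 131.27*I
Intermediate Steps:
D = -450 (D = -18*25 = -450)
sqrt(D - 16782) = sqrt(-450 - 16782) = sqrt(-17232) = 4*I*sqrt(1077)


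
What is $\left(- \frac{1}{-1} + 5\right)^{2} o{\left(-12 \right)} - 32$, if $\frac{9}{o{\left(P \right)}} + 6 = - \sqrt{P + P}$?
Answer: $\frac{2 \left(- 16 \sqrt{6} + 129 i\right)}{\sqrt{6} - 3 i} \approx -64.4 + 26.454 i$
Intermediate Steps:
$o{\left(P \right)} = \frac{9}{-6 - \sqrt{2} \sqrt{P}}$ ($o{\left(P \right)} = \frac{9}{-6 - \sqrt{P + P}} = \frac{9}{-6 - \sqrt{2 P}} = \frac{9}{-6 - \sqrt{2} \sqrt{P}}$)
$\left(- \frac{1}{-1} + 5\right)^{2} o{\left(-12 \right)} - 32 = \left(- \frac{1}{-1} + 5\right)^{2} \left(- \frac{9}{6 + \sqrt{2} \sqrt{-12}}\right) - 32 = \left(\left(-1\right) \left(-1\right) + 5\right)^{2} \left(- \frac{9}{6 + \sqrt{2} \cdot 2 i \sqrt{3}}\right) - 32 = \left(1 + 5\right)^{2} \left(- \frac{9}{6 + 2 i \sqrt{6}}\right) - 32 = 6^{2} \left(- \frac{9}{6 + 2 i \sqrt{6}}\right) - 32 = 36 \left(- \frac{9}{6 + 2 i \sqrt{6}}\right) - 32 = - \frac{324}{6 + 2 i \sqrt{6}} - 32 = -32 - \frac{324}{6 + 2 i \sqrt{6}}$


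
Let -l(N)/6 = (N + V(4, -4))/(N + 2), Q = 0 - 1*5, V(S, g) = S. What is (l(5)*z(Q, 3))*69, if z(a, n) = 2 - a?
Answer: -3726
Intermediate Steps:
Q = -5 (Q = 0 - 5 = -5)
l(N) = -6*(4 + N)/(2 + N) (l(N) = -6*(N + 4)/(N + 2) = -6*(4 + N)/(2 + N))
(l(5)*z(Q, 3))*69 = ((6*(-4 - 1*5)/(2 + 5))*(2 - 1*(-5)))*69 = ((6*(-4 - 5)/7)*(2 + 5))*69 = ((6*(⅐)*(-9))*7)*69 = -54/7*7*69 = -54*69 = -3726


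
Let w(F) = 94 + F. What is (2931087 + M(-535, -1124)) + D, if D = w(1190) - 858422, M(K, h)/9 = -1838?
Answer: 2057407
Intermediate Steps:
M(K, h) = -16542 (M(K, h) = 9*(-1838) = -16542)
D = -857138 (D = (94 + 1190) - 858422 = 1284 - 858422 = -857138)
(2931087 + M(-535, -1124)) + D = (2931087 - 16542) - 857138 = 2914545 - 857138 = 2057407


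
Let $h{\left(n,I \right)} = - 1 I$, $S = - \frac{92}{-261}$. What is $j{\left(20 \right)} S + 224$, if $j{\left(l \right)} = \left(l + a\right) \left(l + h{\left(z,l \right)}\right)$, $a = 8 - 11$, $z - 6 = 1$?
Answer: $224$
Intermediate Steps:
$z = 7$ ($z = 6 + 1 = 7$)
$S = \frac{92}{261}$ ($S = \left(-92\right) \left(- \frac{1}{261}\right) = \frac{92}{261} \approx 0.35249$)
$h{\left(n,I \right)} = - I$
$a = -3$
$j{\left(l \right)} = 0$ ($j{\left(l \right)} = \left(l - 3\right) \left(l - l\right) = \left(-3 + l\right) 0 = 0$)
$j{\left(20 \right)} S + 224 = 0 \cdot \frac{92}{261} + 224 = 0 + 224 = 224$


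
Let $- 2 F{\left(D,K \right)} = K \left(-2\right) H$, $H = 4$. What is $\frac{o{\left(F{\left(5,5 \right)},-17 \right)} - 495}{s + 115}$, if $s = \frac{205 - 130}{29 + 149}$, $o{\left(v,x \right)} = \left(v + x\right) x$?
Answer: $- \frac{13884}{2935} \approx -4.7305$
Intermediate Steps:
$F{\left(D,K \right)} = 4 K$ ($F{\left(D,K \right)} = - \frac{K \left(-2\right) 4}{2} = - \frac{- 2 K 4}{2} = - \frac{\left(-8\right) K}{2} = 4 K$)
$o{\left(v,x \right)} = x \left(v + x\right)$
$s = \frac{75}{178} \approx 0.42135$
$\frac{o{\left(F{\left(5,5 \right)},-17 \right)} - 495}{s + 115} = \frac{- 17 \left(4 \cdot 5 - 17\right) - 495}{\frac{75}{178} + 115} = \frac{- 17 \left(20 - 17\right) - 495}{\frac{20545}{178}} = \left(\left(-17\right) 3 - 495\right) \frac{178}{20545} = \left(-51 - 495\right) \frac{178}{20545} = \left(-546\right) \frac{178}{20545} = - \frac{13884}{2935}$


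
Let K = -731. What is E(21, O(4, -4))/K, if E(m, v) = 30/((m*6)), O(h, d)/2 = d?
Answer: -5/15351 ≈ -0.00032571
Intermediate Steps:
O(h, d) = 2*d
E(m, v) = 5/m (E(m, v) = 30/((6*m)) = 30*(1/(6*m)) = 5/m)
E(21, O(4, -4))/K = (5/21)/(-731) = (5*(1/21))*(-1/731) = (5/21)*(-1/731) = -5/15351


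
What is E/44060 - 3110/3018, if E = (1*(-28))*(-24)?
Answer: -16874813/16621635 ≈ -1.0152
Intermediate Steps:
E = 672 (E = -28*(-24) = 672)
E/44060 - 3110/3018 = 672/44060 - 3110/3018 = 672*(1/44060) - 3110*1/3018 = 168/11015 - 1555/1509 = -16874813/16621635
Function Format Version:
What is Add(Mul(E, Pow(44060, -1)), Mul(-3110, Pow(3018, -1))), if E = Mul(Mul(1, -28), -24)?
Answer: Rational(-16874813, 16621635) ≈ -1.0152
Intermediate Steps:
E = 672 (E = Mul(-28, -24) = 672)
Add(Mul(E, Pow(44060, -1)), Mul(-3110, Pow(3018, -1))) = Add(Mul(672, Pow(44060, -1)), Mul(-3110, Pow(3018, -1))) = Add(Mul(672, Rational(1, 44060)), Mul(-3110, Rational(1, 3018))) = Add(Rational(168, 11015), Rational(-1555, 1509)) = Rational(-16874813, 16621635)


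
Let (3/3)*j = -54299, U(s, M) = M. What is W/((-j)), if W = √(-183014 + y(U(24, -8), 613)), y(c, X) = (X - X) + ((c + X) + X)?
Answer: 2*I*√45449/54299 ≈ 0.0078524*I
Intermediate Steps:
j = -54299
y(c, X) = c + 2*X (y(c, X) = 0 + ((X + c) + X) = 0 + (c + 2*X) = c + 2*X)
W = 2*I*√45449 (W = √(-183014 + (-8 + 2*613)) = √(-183014 + (-8 + 1226)) = √(-183014 + 1218) = √(-181796) = 2*I*√45449 ≈ 426.38*I)
W/((-j)) = (2*I*√45449)/((-1*(-54299))) = (2*I*√45449)/54299 = (2*I*√45449)*(1/54299) = 2*I*√45449/54299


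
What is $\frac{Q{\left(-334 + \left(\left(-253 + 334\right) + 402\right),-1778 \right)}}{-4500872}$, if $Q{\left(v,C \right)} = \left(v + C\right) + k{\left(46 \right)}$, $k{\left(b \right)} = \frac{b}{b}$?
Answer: $\frac{407}{1125218} \approx 0.00036171$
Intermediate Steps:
$k{\left(b \right)} = 1$
$Q{\left(v,C \right)} = 1 + C + v$ ($Q{\left(v,C \right)} = \left(v + C\right) + 1 = \left(C + v\right) + 1 = 1 + C + v$)
$\frac{Q{\left(-334 + \left(\left(-253 + 334\right) + 402\right),-1778 \right)}}{-4500872} = \frac{1 - 1778 + \left(-334 + \left(\left(-253 + 334\right) + 402\right)\right)}{-4500872} = \left(1 - 1778 + \left(-334 + \left(81 + 402\right)\right)\right) \left(- \frac{1}{4500872}\right) = \left(1 - 1778 + \left(-334 + 483\right)\right) \left(- \frac{1}{4500872}\right) = \left(1 - 1778 + 149\right) \left(- \frac{1}{4500872}\right) = \left(-1628\right) \left(- \frac{1}{4500872}\right) = \frac{407}{1125218}$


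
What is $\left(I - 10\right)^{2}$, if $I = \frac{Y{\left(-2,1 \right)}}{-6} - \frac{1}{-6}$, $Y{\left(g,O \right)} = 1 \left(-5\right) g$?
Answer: $\frac{529}{4} \approx 132.25$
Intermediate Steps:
$Y{\left(g,O \right)} = - 5 g$
$I = - \frac{3}{2}$ ($I = \frac{\left(-5\right) \left(-2\right)}{-6} - \frac{1}{-6} = 10 \left(- \frac{1}{6}\right) - - \frac{1}{6} = - \frac{5}{3} + \frac{1}{6} = - \frac{3}{2} \approx -1.5$)
$\left(I - 10\right)^{2} = \left(- \frac{3}{2} - 10\right)^{2} = \left(- \frac{23}{2}\right)^{2} = \frac{529}{4}$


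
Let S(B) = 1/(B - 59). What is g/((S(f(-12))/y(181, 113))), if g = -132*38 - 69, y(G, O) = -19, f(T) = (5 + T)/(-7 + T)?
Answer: -5664690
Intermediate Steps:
f(T) = (5 + T)/(-7 + T)
g = -5085 (g = -5016 - 69 = -5085)
S(B) = 1/(-59 + B)
g/((S(f(-12))/y(181, 113))) = -(5700285 - 96615*(5 - 12)/(-7 - 12)) = -5085/(-1/19/(-59 - 7/(-19))) = -5085/(-1/19/(-59 - 1/19*(-7))) = -5085/(-1/19/(-59 + 7/19)) = -5085/(-1/19/(-1114/19)) = -5085/((-19/1114*(-1/19))) = -5085/1/1114 = -5085*1114 = -5664690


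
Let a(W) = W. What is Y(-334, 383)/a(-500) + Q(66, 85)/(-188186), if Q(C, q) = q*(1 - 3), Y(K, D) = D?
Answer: -35995119/47046500 ≈ -0.76510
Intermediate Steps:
Q(C, q) = -2*q (Q(C, q) = q*(-2) = -2*q)
Y(-334, 383)/a(-500) + Q(66, 85)/(-188186) = 383/(-500) - 2*85/(-188186) = 383*(-1/500) - 170*(-1/188186) = -383/500 + 85/94093 = -35995119/47046500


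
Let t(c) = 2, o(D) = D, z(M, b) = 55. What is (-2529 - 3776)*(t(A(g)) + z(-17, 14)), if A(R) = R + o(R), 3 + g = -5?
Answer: -359385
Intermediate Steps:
g = -8 (g = -3 - 5 = -8)
A(R) = 2*R (A(R) = R + R = 2*R)
(-2529 - 3776)*(t(A(g)) + z(-17, 14)) = (-2529 - 3776)*(2 + 55) = -6305*57 = -359385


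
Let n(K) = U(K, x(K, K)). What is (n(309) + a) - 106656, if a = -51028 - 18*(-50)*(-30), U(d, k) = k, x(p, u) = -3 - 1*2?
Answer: -184689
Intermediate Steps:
x(p, u) = -5 (x(p, u) = -3 - 2 = -5)
n(K) = -5
a = -78028 (a = -51028 + 900*(-30) = -51028 - 27000 = -78028)
(n(309) + a) - 106656 = (-5 - 78028) - 106656 = -78033 - 106656 = -184689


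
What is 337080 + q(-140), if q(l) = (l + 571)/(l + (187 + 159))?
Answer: 69438911/206 ≈ 3.3708e+5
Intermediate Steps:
q(l) = (571 + l)/(346 + l) (q(l) = (571 + l)/(l + 346) = (571 + l)/(346 + l))
337080 + q(-140) = 337080 + (571 - 140)/(346 - 140) = 337080 + 431/206 = 69438911/206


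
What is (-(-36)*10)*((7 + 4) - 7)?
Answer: 1440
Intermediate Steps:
(-(-36)*10)*((7 + 4) - 7) = (-18*(-20))*(11 - 7) = 360*4 = 1440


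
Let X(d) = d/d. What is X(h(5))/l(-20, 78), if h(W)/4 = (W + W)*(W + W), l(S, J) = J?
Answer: 1/78 ≈ 0.012821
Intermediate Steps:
h(W) = 16*W**2 (h(W) = 4*((W + W)*(W + W)) = 4*((2*W)*(2*W)) = 4*(4*W**2) = 16*W**2)
X(d) = 1
X(h(5))/l(-20, 78) = 1/78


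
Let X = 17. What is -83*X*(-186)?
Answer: 262446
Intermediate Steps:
-83*X*(-186) = -83*17*(-186) = -1411*(-186) = 262446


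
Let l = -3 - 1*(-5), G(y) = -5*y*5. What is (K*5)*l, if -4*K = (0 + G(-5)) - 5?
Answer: -300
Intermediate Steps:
G(y) = -25*y
l = 2 (l = -3 + 5 = 2)
K = -30 (K = -((0 - 25*(-5)) - 5)/4 = -((0 + 125) - 5)/4 = -(125 - 5)/4 = -¼*120 = -30)
(K*5)*l = -30*5*2 = -150*2 = -300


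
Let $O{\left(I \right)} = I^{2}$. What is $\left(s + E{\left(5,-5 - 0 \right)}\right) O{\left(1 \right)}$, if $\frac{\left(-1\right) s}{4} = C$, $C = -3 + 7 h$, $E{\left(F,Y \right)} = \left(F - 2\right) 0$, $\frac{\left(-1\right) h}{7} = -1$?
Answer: $-184$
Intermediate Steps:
$h = 7$ ($h = \left(-7\right) \left(-1\right) = 7$)
$E{\left(F,Y \right)} = 0$ ($E{\left(F,Y \right)} = \left(-2 + F\right) 0 = 0$)
$C = 46$ ($C = -3 + 7 \cdot 7 = -3 + 49 = 46$)
$s = -184$ ($s = \left(-4\right) 46 = -184$)
$\left(s + E{\left(5,-5 - 0 \right)}\right) O{\left(1 \right)} = \left(-184 + 0\right) 1^{2} = \left(-184\right) 1 = -184$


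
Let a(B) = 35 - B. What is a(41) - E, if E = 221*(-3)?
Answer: 657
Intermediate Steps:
E = -663
a(41) - E = (35 - 1*41) - 1*(-663) = (35 - 41) + 663 = -6 + 663 = 657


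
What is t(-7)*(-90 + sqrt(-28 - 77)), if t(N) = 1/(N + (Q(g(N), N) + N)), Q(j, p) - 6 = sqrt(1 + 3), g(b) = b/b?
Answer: 15 - I*sqrt(105)/6 ≈ 15.0 - 1.7078*I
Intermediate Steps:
g(b) = 1
Q(j, p) = 8 (Q(j, p) = 6 + sqrt(1 + 3) = 6 + sqrt(4) = 6 + 2 = 8)
t(N) = 1/(8 + 2*N) (t(N) = 1/(N + (8 + N)) = 1/(8 + 2*N))
t(-7)*(-90 + sqrt(-28 - 77)) = (1/(2*(4 - 7)))*(-90 + sqrt(-28 - 77)) = ((1/2)/(-3))*(-90 + sqrt(-105)) = ((1/2)*(-1/3))*(-90 + I*sqrt(105)) = -(-90 + I*sqrt(105))/6 = 15 - I*sqrt(105)/6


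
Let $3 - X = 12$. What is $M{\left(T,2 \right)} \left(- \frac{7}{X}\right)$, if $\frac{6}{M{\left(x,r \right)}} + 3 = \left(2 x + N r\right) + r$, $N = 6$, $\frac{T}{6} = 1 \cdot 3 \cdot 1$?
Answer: $\frac{14}{141} \approx 0.099291$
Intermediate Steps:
$X = -9$ ($X = 3 - 12 = -9$)
$T = 18$ ($T = 6 \cdot 1 \cdot 3 \cdot 1 = 6 \cdot 3 \cdot 1 = 6 \cdot 3 = 18$)
$M{\left(x,r \right)} = \frac{6}{-3 + 2 x + 7 r}$ ($M{\left(x,r \right)} = \frac{6}{-3 + \left(\left(2 x + 6 r\right) + r\right)} = \frac{6}{-3 + \left(2 x + 7 r\right)} = \frac{6}{-3 + 2 x + 7 r}$)
$M{\left(T,2 \right)} \left(- \frac{7}{X}\right) = \frac{6}{-3 + 2 \cdot 18 + 7 \cdot 2} \left(- \frac{7}{-9}\right) = \frac{6}{-3 + 36 + 14} \left(\left(-7\right) \left(- \frac{1}{9}\right)\right) = \frac{6}{47} \cdot \frac{7}{9} = \frac{14}{141}$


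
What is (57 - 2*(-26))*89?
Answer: 9701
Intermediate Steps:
(57 - 2*(-26))*89 = (57 + 52)*89 = 109*89 = 9701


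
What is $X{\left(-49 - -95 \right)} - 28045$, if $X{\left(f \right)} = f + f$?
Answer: $-27953$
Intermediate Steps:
$X{\left(f \right)} = 2 f$
$X{\left(-49 - -95 \right)} - 28045 = 2 \left(-49 - -95\right) - 28045 = 2 \left(-49 + 95\right) - 28045 = 2 \cdot 46 - 28045 = 92 - 28045 = -27953$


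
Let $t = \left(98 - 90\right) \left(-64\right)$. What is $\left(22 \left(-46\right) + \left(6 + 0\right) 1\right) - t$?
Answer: $-494$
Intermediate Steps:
$t = -512$ ($t = 8 \left(-64\right) = -512$)
$\left(22 \left(-46\right) + \left(6 + 0\right) 1\right) - t = \left(22 \left(-46\right) + \left(6 + 0\right) 1\right) - -512 = \left(-1012 + 6 \cdot 1\right) + 512 = \left(-1012 + 6\right) + 512 = -1006 + 512 = -494$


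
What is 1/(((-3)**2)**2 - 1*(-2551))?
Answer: 1/2632 ≈ 0.00037994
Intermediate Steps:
1/(((-3)**2)**2 - 1*(-2551)) = 1/(9**2 + 2551) = 1/(81 + 2551) = 1/2632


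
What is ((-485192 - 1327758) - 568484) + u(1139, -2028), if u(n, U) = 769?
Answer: -2380665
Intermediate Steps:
((-485192 - 1327758) - 568484) + u(1139, -2028) = ((-485192 - 1327758) - 568484) + 769 = (-1812950 - 568484) + 769 = -2381434 + 769 = -2380665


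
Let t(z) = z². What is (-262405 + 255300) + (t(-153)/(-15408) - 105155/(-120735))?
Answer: -293745113995/41339664 ≈ -7105.6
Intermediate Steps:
(-262405 + 255300) + (t(-153)/(-15408) - 105155/(-120735)) = (-262405 + 255300) + ((-153)²/(-15408) - 105155/(-120735)) = -7105 + (23409*(-1/15408) - 105155*(-1/120735)) = -7105 + (-2601/1712 + 21031/24147) = -7105 - 26801275/41339664 = -293745113995/41339664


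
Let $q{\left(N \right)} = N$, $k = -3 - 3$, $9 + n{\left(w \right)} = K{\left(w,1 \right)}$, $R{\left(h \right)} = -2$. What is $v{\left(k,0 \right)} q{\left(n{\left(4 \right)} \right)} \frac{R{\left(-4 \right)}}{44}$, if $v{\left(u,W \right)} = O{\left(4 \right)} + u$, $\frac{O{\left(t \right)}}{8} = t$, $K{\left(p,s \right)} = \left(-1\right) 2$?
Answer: $13$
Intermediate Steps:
$K{\left(p,s \right)} = -2$
$n{\left(w \right)} = -11$ ($n{\left(w \right)} = -9 - 2 = -11$)
$k = -6$ ($k = -3 - 3 = -6$)
$O{\left(t \right)} = 8 t$
$v{\left(u,W \right)} = 32 + u$ ($v{\left(u,W \right)} = 8 \cdot 4 + u = 32 + u$)
$v{\left(k,0 \right)} q{\left(n{\left(4 \right)} \right)} \frac{R{\left(-4 \right)}}{44} = \left(32 - 6\right) \left(-11\right) \left(- \frac{2}{44}\right) = 26 \left(-11\right) \left(\left(-2\right) \frac{1}{44}\right) = \left(-286\right) \left(- \frac{1}{22}\right) = 13$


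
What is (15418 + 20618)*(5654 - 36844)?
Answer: -1123962840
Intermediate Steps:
(15418 + 20618)*(5654 - 36844) = 36036*(-31190) = -1123962840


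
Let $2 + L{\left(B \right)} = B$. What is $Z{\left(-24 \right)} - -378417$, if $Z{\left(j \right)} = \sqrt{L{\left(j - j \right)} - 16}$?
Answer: $378417 + 3 i \sqrt{2} \approx 3.7842 \cdot 10^{5} + 4.2426 i$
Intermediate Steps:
$L{\left(B \right)} = -2 + B$
$Z{\left(j \right)} = 3 i \sqrt{2}$ ($Z{\left(j \right)} = \sqrt{\left(-2 + \left(j - j\right)\right) - 16} = \sqrt{\left(-2 + 0\right) - 16} = \sqrt{-2 - 16} = \sqrt{-18} = 3 i \sqrt{2}$)
$Z{\left(-24 \right)} - -378417 = 3 i \sqrt{2} - -378417 = 3 i \sqrt{2} + 378417 = 378417 + 3 i \sqrt{2}$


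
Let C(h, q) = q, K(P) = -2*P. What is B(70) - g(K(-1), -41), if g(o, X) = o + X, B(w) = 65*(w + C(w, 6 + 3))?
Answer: 5174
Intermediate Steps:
B(w) = 585 + 65*w (B(w) = 65*(w + (6 + 3)) = 65*(w + 9) = 65*(9 + w) = 585 + 65*w)
g(o, X) = X + o
B(70) - g(K(-1), -41) = (585 + 65*70) - (-41 - 2*(-1)) = (585 + 4550) - (-41 + 2) = 5135 - 1*(-39) = 5135 + 39 = 5174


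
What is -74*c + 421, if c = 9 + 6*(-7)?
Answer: 2863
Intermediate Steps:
c = -33 (c = 9 - 42 = -33)
-74*c + 421 = -74*(-33) + 421 = 2442 + 421 = 2863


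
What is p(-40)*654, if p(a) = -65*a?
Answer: 1700400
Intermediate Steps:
p(-40)*654 = -65*(-40)*654 = 2600*654 = 1700400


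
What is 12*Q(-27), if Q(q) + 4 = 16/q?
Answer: -496/9 ≈ -55.111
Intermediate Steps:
Q(q) = -4 + 16/q
12*Q(-27) = 12*(-4 + 16/(-27)) = 12*(-4 + 16*(-1/27)) = 12*(-4 - 16/27) = 12*(-124/27) = -496/9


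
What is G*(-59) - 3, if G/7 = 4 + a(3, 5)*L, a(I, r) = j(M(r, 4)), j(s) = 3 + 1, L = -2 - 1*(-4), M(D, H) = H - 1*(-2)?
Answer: -4959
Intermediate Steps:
M(D, H) = 2 + H (M(D, H) = H + 2 = 2 + H)
L = 2 (L = -2 + 4 = 2)
j(s) = 4
a(I, r) = 4
G = 84 (G = 7*(4 + 4*2) = 7*(4 + 8) = 7*12 = 84)
G*(-59) - 3 = 84*(-59) - 3 = -4956 - 3 = -4959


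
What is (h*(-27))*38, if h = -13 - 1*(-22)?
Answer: -9234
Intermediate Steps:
h = 9 (h = -13 + 22 = 9)
(h*(-27))*38 = (9*(-27))*38 = -243*38 = -9234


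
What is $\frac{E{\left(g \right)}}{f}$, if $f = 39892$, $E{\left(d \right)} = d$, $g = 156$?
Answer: $\frac{39}{9973} \approx 0.0039106$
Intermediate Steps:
$\frac{E{\left(g \right)}}{f} = \frac{156}{39892} = 156 \cdot \frac{1}{39892} = \frac{39}{9973}$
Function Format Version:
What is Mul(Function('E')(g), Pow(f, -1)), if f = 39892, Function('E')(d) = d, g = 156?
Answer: Rational(39, 9973) ≈ 0.0039106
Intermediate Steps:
Mul(Function('E')(g), Pow(f, -1)) = Mul(156, Pow(39892, -1)) = Mul(156, Rational(1, 39892)) = Rational(39, 9973)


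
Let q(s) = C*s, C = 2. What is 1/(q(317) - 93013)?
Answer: -1/92379 ≈ -1.0825e-5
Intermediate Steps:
q(s) = 2*s
1/(q(317) - 93013) = 1/(2*317 - 93013) = 1/(634 - 93013) = 1/(-92379) = -1/92379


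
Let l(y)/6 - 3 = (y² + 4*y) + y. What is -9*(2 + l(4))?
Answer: -2124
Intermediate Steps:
l(y) = 18 + 6*y² + 30*y (l(y) = 18 + 6*((y² + 4*y) + y) = 18 + 6*(y² + 5*y) = 18 + (6*y² + 30*y) = 18 + 6*y² + 30*y)
-9*(2 + l(4)) = -9*(2 + (18 + 6*4² + 30*4)) = -9*(2 + (18 + 6*16 + 120)) = -9*(2 + (18 + 96 + 120)) = -9*(2 + 234) = -9*236 = -2124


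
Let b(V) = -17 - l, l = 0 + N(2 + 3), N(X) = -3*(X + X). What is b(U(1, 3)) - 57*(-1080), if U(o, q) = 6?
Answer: 61573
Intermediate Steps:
N(X) = -6*X
l = -30 (l = 0 - 6*(2 + 3) = 0 - 6*5 = 0 - 30 = -30)
b(V) = 13 (b(V) = -17 - 1*(-30) = -17 + 30 = 13)
b(U(1, 3)) - 57*(-1080) = 13 - 57*(-1080) = 13 + 61560 = 61573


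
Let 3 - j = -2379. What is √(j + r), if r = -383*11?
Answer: I*√1831 ≈ 42.79*I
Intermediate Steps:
j = 2382 (j = 3 - 1*(-2379) = 3 + 2379 = 2382)
r = -4213
√(j + r) = √(2382 - 4213) = √(-1831) = I*√1831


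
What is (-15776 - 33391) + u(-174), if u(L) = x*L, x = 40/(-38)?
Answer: -930693/19 ≈ -48984.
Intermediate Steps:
x = -20/19 (x = 40*(-1/38) = -20/19 ≈ -1.0526)
u(L) = -20*L/19
(-15776 - 33391) + u(-174) = (-15776 - 33391) - 20/19*(-174) = -49167 + 3480/19 = -930693/19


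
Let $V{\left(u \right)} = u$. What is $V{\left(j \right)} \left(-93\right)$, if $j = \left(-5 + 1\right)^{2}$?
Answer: $-1488$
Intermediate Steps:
$j = 16$ ($j = \left(-4\right)^{2} = 16$)
$V{\left(j \right)} \left(-93\right) = 16 \left(-93\right) = -1488$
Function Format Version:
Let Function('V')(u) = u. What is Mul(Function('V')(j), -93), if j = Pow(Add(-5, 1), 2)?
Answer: -1488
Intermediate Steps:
j = 16 (j = Pow(-4, 2) = 16)
Mul(Function('V')(j), -93) = Mul(16, -93) = -1488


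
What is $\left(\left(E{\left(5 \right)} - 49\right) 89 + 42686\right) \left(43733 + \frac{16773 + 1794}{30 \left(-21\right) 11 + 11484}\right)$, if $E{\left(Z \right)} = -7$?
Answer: $\frac{417190745811}{253} \approx 1.649 \cdot 10^{9}$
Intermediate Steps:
$\left(\left(E{\left(5 \right)} - 49\right) 89 + 42686\right) \left(43733 + \frac{16773 + 1794}{30 \left(-21\right) 11 + 11484}\right) = \left(\left(-7 - 49\right) 89 + 42686\right) \left(43733 + \frac{16773 + 1794}{30 \left(-21\right) 11 + 11484}\right) = \left(\left(-56\right) 89 + 42686\right) \left(43733 + \frac{18567}{\left(-630\right) 11 + 11484}\right) = \left(-4984 + 42686\right) \left(43733 + \frac{18567}{-6930 + 11484}\right) = 37702 \left(43733 + \frac{18567}{4554}\right) = 37702 \left(43733 + 18567 \cdot \frac{1}{4554}\right) = 37702 \left(43733 + \frac{2063}{506}\right) = 37702 \cdot \frac{22130961}{506} = \frac{417190745811}{253}$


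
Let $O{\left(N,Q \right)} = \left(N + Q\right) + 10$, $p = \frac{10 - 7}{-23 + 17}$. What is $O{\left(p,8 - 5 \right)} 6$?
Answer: $75$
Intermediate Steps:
$p = - \frac{1}{2}$ ($p = \frac{3}{-6} = 3 \left(- \frac{1}{6}\right) = - \frac{1}{2} \approx -0.5$)
$O{\left(N,Q \right)} = 10 + N + Q$
$O{\left(p,8 - 5 \right)} 6 = \left(10 - \frac{1}{2} + \left(8 - 5\right)\right) 6 = \left(10 - \frac{1}{2} + 3\right) 6 = \frac{25}{2} \cdot 6 = 75$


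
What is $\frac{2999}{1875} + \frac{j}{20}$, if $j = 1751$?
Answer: $\frac{668621}{7500} \approx 89.149$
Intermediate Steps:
$\frac{2999}{1875} + \frac{j}{20} = \frac{2999}{1875} + \frac{1751}{20} = \frac{668621}{7500}$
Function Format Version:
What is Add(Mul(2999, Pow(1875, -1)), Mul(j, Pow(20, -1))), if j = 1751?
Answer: Rational(668621, 7500) ≈ 89.149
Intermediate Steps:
Add(Mul(2999, Pow(1875, -1)), Mul(j, Pow(20, -1))) = Add(Mul(2999, Pow(1875, -1)), Mul(1751, Pow(20, -1))) = Add(Mul(2999, Rational(1, 1875)), Mul(1751, Rational(1, 20))) = Add(Rational(2999, 1875), Rational(1751, 20)) = Rational(668621, 7500)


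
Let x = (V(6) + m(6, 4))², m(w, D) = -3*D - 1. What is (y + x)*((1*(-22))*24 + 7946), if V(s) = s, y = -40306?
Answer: -298626426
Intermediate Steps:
m(w, D) = -1 - 3*D
x = 49 (x = (6 + (-1 - 3*4))² = (6 + (-1 - 12))² = (6 - 13)² = (-7)² = 49)
(y + x)*((1*(-22))*24 + 7946) = (-40306 + 49)*((1*(-22))*24 + 7946) = -40257*(-22*24 + 7946) = -40257*(-528 + 7946) = -40257*7418 = -298626426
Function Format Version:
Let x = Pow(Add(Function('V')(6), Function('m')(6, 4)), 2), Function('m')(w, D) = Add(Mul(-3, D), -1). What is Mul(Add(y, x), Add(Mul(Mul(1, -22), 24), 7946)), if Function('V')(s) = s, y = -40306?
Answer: -298626426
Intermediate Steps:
Function('m')(w, D) = Add(-1, Mul(-3, D))
x = 49 (x = Pow(Add(6, Add(-1, Mul(-3, 4))), 2) = Pow(Add(6, Add(-1, -12)), 2) = Pow(Add(6, -13), 2) = Pow(-7, 2) = 49)
Mul(Add(y, x), Add(Mul(Mul(1, -22), 24), 7946)) = Mul(Add(-40306, 49), Add(Mul(Mul(1, -22), 24), 7946)) = Mul(-40257, Add(Mul(-22, 24), 7946)) = Mul(-40257, Add(-528, 7946)) = Mul(-40257, 7418) = -298626426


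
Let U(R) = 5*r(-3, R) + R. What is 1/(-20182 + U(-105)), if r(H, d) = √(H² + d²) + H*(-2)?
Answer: -20257/410070199 - 15*√1226/410070199 ≈ -5.0680e-5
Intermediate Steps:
r(H, d) = √(H² + d²) - 2*H
U(R) = 30 + R + 5*√(9 + R²) (U(R) = 5*(√((-3)² + R²) - 2*(-3)) + R = 5*(√(9 + R²) + 6) + R = 5*(6 + √(9 + R²)) + R = (30 + 5*√(9 + R²)) + R = 30 + R + 5*√(9 + R²))
1/(-20182 + U(-105)) = 1/(-20182 + (30 - 105 + 5*√(9 + (-105)²))) = 1/(-20182 + (30 - 105 + 5*√(9 + 11025))) = 1/(-20182 + (30 - 105 + 5*√11034)) = 1/(-20182 + (30 - 105 + 5*(3*√1226))) = 1/(-20182 + (30 - 105 + 15*√1226)) = 1/(-20182 + (-75 + 15*√1226)) = 1/(-20257 + 15*√1226)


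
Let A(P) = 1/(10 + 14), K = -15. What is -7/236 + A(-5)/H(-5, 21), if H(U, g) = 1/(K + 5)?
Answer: -79/177 ≈ -0.44633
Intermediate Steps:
H(U, g) = -⅒ (H(U, g) = 1/(-15 + 5) = 1/(-10) = -⅒)
A(P) = 1/24
-7/236 + A(-5)/H(-5, 21) = -7/236 + 1/(24*(-⅒)) = -7*1/236 + (1/24)*(-10) = -7/236 - 5/12 = -79/177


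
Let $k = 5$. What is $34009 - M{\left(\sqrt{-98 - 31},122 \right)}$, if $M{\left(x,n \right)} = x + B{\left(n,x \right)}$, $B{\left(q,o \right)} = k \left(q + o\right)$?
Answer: $33399 - 6 i \sqrt{129} \approx 33399.0 - 68.147 i$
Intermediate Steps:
$B{\left(q,o \right)} = 5 o + 5 q$ ($B{\left(q,o \right)} = 5 \left(q + o\right) = 5 \left(o + q\right) = 5 o + 5 q$)
$M{\left(x,n \right)} = 5 n + 6 x$ ($M{\left(x,n \right)} = x + \left(5 x + 5 n\right) = x + \left(5 n + 5 x\right) = 5 n + 6 x$)
$34009 - M{\left(\sqrt{-98 - 31},122 \right)} = 34009 - \left(5 \cdot 122 + 6 \sqrt{-98 - 31}\right) = 34009 - \left(610 + 6 \sqrt{-129}\right) = 34009 - \left(610 + 6 i \sqrt{129}\right) = 33399 - 6 i \sqrt{129}$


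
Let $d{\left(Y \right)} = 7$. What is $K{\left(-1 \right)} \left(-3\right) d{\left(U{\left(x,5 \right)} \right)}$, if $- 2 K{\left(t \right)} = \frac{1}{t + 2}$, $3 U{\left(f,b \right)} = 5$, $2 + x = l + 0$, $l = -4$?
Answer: $\frac{21}{2} \approx 10.5$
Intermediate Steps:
$x = -6$ ($x = -2 + \left(-4 + 0\right) = -2 - 4 = -6$)
$U{\left(f,b \right)} = \frac{5}{3}$ ($U{\left(f,b \right)} = \frac{1}{3} \cdot 5 = \frac{5}{3}$)
$K{\left(t \right)} = - \frac{1}{2 \left(2 + t\right)}$ ($K{\left(t \right)} = - \frac{1}{2 \left(t + 2\right)} = - \frac{1}{2 \left(2 + t\right)}$)
$K{\left(-1 \right)} \left(-3\right) d{\left(U{\left(x,5 \right)} \right)} = - \frac{1}{4 + 2 \left(-1\right)} \left(-3\right) 7 = - \frac{1}{4 - 2} \left(-3\right) 7 = - \frac{1}{2} \left(-3\right) 7 = \left(-1\right) \frac{1}{2} \left(-3\right) 7 = \left(- \frac{1}{2}\right) \left(-3\right) 7 = \frac{3}{2} \cdot 7 = \frac{21}{2}$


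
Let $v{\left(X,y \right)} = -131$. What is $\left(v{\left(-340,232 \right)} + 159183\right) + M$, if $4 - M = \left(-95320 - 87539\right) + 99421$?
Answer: $242494$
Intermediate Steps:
$M = 83442$ ($M = 4 - \left(\left(-95320 - 87539\right) + 99421\right) = 4 - \left(-182859 + 99421\right) = 4 - -83438 = 4 + 83438 = 83442$)
$\left(v{\left(-340,232 \right)} + 159183\right) + M = \left(-131 + 159183\right) + 83442 = 159052 + 83442 = 242494$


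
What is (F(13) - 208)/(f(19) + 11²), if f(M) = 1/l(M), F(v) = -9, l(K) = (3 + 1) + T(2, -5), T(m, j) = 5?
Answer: -1953/1090 ≈ -1.7917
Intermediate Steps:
l(K) = 9 (l(K) = (3 + 1) + 5 = 4 + 5 = 9)
f(M) = ⅑ (f(M) = 1/9 = ⅑)
(F(13) - 208)/(f(19) + 11²) = (-9 - 208)/(⅑ + 11²) = -217/(⅑ + 121) = -217/1090/9 = -217*9/1090 = -1953/1090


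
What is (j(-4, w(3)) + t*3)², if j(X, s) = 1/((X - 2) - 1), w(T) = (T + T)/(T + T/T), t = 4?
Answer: 6889/49 ≈ 140.59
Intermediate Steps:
w(T) = 2*T/(1 + T) (w(T) = (2*T)/(T + 1) = (2*T)/(1 + T) = 2*T/(1 + T))
j(X, s) = 1/(-3 + X) (j(X, s) = 1/((-2 + X) - 1) = 1/(-3 + X))
(j(-4, w(3)) + t*3)² = (1/(-3 - 4) + 4*3)² = (1/(-7) + 12)² = (-⅐ + 12)² = (83/7)² = 6889/49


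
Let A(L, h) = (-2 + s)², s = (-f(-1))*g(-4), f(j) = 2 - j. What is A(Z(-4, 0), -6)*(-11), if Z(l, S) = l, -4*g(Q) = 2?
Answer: -11/4 ≈ -2.7500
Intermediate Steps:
g(Q) = -½ (g(Q) = -¼*2 = -½)
s = 3/2 (s = -(2 - 1*(-1))*(-½) = -(2 + 1)*(-½) = -1*3*(-½) = -3*(-½) = 3/2 ≈ 1.5000)
A(L, h) = ¼ (A(L, h) = (-2 + 3/2)² = (-½)² = ¼)
A(Z(-4, 0), -6)*(-11) = (¼)*(-11) = -11/4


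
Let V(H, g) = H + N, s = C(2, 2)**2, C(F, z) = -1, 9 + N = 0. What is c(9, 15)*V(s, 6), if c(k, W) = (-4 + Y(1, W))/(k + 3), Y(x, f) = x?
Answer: 2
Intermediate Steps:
N = -9 (N = -9 + 0 = -9)
c(k, W) = -3/(3 + k) (c(k, W) = (-4 + 1)/(k + 3) = -3/(3 + k))
s = 1 (s = (-1)**2 = 1)
V(H, g) = -9 + H (V(H, g) = H - 9 = -9 + H)
c(9, 15)*V(s, 6) = (-3/(3 + 9))*(-9 + 1) = -3/12*(-8) = -3*1/12*(-8) = -1/4*(-8) = 2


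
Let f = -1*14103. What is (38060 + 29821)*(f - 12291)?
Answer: -1791651114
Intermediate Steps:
f = -14103
(38060 + 29821)*(f - 12291) = (38060 + 29821)*(-14103 - 12291) = 67881*(-26394) = -1791651114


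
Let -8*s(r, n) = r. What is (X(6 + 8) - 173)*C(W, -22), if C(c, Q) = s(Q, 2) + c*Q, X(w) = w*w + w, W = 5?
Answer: -15873/4 ≈ -3968.3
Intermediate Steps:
s(r, n) = -r/8
X(w) = w + w² (X(w) = w² + w = w + w²)
C(c, Q) = -Q/8 + Q*c (C(c, Q) = -Q/8 + c*Q = -Q/8 + Q*c)
(X(6 + 8) - 173)*C(W, -22) = ((6 + 8)*(1 + (6 + 8)) - 173)*(-22*(-⅛ + 5)) = (14*(1 + 14) - 173)*(-22*39/8) = (14*15 - 173)*(-429/4) = (210 - 173)*(-429/4) = 37*(-429/4) = -15873/4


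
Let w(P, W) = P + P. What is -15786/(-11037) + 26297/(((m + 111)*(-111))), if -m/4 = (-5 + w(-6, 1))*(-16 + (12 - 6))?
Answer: 429089321/232361961 ≈ 1.8466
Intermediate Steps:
w(P, W) = 2*P
m = -680 (m = -4*(-5 + 2*(-6))*(-16 + (12 - 6)) = -4*(-5 - 12)*(-16 + 6) = -(-68)*(-10) = -4*170 = -680)
-15786/(-11037) + 26297/(((m + 111)*(-111))) = -15786/(-11037) + 26297/(((-680 + 111)*(-111))) = -15786*(-1/11037) + 26297/((-569*(-111))) = 5262/3679 + 26297/63159 = 429089321/232361961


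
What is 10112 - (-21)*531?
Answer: 21263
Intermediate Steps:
10112 - (-21)*531 = 10112 - 1*(-11151) = 10112 + 11151 = 21263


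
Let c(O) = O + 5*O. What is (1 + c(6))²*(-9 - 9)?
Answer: -24642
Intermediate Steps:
c(O) = 6*O
(1 + c(6))²*(-9 - 9) = (1 + 6*6)²*(-9 - 9) = (1 + 36)²*(-18) = 37²*(-18) = 1369*(-18) = -24642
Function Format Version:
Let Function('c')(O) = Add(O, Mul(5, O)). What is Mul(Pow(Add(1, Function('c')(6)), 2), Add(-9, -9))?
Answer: -24642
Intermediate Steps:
Function('c')(O) = Mul(6, O)
Mul(Pow(Add(1, Function('c')(6)), 2), Add(-9, -9)) = Mul(Pow(Add(1, Mul(6, 6)), 2), Add(-9, -9)) = Mul(Pow(Add(1, 36), 2), -18) = Mul(Pow(37, 2), -18) = Mul(1369, -18) = -24642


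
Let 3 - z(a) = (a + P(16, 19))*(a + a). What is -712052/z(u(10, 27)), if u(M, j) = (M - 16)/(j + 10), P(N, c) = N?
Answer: -974799188/11139 ≈ -87512.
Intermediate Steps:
u(M, j) = (-16 + M)/(10 + j)
z(a) = 3 - 2*a*(16 + a) (z(a) = 3 - (a + 16)*(a + a) = 3 - (16 + a)*2*a = 3 - 2*a*(16 + a))
-712052/z(u(10, 27)) = -712052/(3 - 32*(-16 + 10)/(10 + 27) - 2*(-16 + 10)²/(10 + 27)²) = -712052/(3 - 32*(-6)/37 - 2*(-6/37)²) = -712052/(3 - 32*(-6)/37 - 2*((1/37)*(-6))²) = -712052/(3 - 32*(-6/37) - 2*(-6/37)²) = -712052/(3 + 192/37 - 2*36/1369) = -712052/(3 + 192/37 - 72/1369) = -712052/11139/1369 = -712052*1369/11139 = -974799188/11139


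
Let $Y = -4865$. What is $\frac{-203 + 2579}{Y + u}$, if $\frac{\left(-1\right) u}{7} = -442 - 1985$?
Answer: $\frac{594}{3031} \approx 0.19597$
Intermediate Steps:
$u = 16989$ ($u = - 7 \left(-442 - 1985\right) = \left(-7\right) \left(-2427\right) = 16989$)
$\frac{-203 + 2579}{Y + u} = \frac{-203 + 2579}{-4865 + 16989} = \frac{2376}{12124} = 2376 \cdot \frac{1}{12124} = \frac{594}{3031}$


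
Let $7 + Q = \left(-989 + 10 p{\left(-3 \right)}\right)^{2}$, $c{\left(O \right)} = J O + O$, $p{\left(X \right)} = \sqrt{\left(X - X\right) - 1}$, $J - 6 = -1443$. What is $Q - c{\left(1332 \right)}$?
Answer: $2890766 - 19780 i \approx 2.8908 \cdot 10^{6} - 19780.0 i$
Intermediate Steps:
$J = -1437$ ($J = 6 - 1443 = -1437$)
$p{\left(X \right)} = i$ ($p{\left(X \right)} = \sqrt{0 - 1} = \sqrt{-1} = i$)
$c{\left(O \right)} = - 1436 O$ ($c{\left(O \right)} = - 1437 O + O = - 1436 O$)
$Q = -7 + \left(-989 + 10 i\right)^{2} \approx 9.7801 \cdot 10^{5} - 19780.0 i$
$Q - c{\left(1332 \right)} = \left(978014 - 19780 i\right) - \left(-1436\right) 1332 = \left(978014 - 19780 i\right) - -1912752 = \left(978014 - 19780 i\right) + 1912752 = 2890766 - 19780 i$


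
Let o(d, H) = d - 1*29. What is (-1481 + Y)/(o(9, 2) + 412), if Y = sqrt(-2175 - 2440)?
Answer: -1481/392 + I*sqrt(4615)/392 ≈ -3.7781 + 0.1733*I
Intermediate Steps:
o(d, H) = -29 + d (o(d, H) = d - 29 = -29 + d)
Y = I*sqrt(4615) (Y = sqrt(-4615) = I*sqrt(4615) ≈ 67.934*I)
(-1481 + Y)/(o(9, 2) + 412) = (-1481 + I*sqrt(4615))/((-29 + 9) + 412) = (-1481 + I*sqrt(4615))/(-20 + 412) = (-1481 + I*sqrt(4615))/392 = (-1481 + I*sqrt(4615))*(1/392) = -1481/392 + I*sqrt(4615)/392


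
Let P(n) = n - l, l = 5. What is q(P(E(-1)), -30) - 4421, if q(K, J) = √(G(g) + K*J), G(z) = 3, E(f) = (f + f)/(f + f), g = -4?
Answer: -4421 + √123 ≈ -4409.9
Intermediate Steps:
E(f) = 1 (E(f) = (2*f)/((2*f)) = (2*f)*(1/(2*f)) = 1)
P(n) = -5 + n (P(n) = n - 1*5 = n - 5 = -5 + n)
q(K, J) = √(3 + J*K) (q(K, J) = √(3 + K*J) = √(3 + J*K))
q(P(E(-1)), -30) - 4421 = √(3 - 30*(-5 + 1)) - 4421 = √(3 - 30*(-4)) - 4421 = √(3 + 120) - 4421 = √123 - 4421 = -4421 + √123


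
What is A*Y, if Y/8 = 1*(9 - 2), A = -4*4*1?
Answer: -896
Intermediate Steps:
A = -16 (A = -16*1 = -16)
Y = 56 (Y = 8*(1*(9 - 2)) = 8*(1*7) = 8*7 = 56)
A*Y = -16*56 = -896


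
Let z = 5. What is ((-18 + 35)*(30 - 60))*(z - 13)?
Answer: 4080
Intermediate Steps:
((-18 + 35)*(30 - 60))*(z - 13) = ((-18 + 35)*(30 - 60))*(5 - 13) = (17*(-30))*(-8) = -510*(-8) = 4080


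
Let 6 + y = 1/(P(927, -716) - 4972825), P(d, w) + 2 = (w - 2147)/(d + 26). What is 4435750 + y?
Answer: 21021465413992583/4739106994 ≈ 4.4357e+6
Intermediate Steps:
P(d, w) = -2 + (-2147 + w)/(26 + d) (P(d, w) = -2 + (w - 2147)/(d + 26) = -2 + (-2147 + w)/(26 + d))
y = -28434642917/4739106994 (y = -6 + 1/((-2199 - 716 - 2*927)/(26 + 927) - 4972825) = -6 + 1/((-2199 - 716 - 1854)/953 - 4972825) = -6 + 1/((1/953)*(-4769) - 4972825) = -6 + 1/(-4769/953 - 4972825) = -6 + 1/(-4739106994/953) = -6 - 953/4739106994 = -28434642917/4739106994 ≈ -6.0000)
4435750 + y = 4435750 - 28434642917/4739106994 = 21021465413992583/4739106994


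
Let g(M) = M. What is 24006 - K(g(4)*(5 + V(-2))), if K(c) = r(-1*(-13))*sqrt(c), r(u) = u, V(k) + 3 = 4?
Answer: 24006 - 26*sqrt(6) ≈ 23942.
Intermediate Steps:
V(k) = 1 (V(k) = -3 + 4 = 1)
K(c) = 13*sqrt(c) (K(c) = (-1*(-13))*sqrt(c) = 13*sqrt(c))
24006 - K(g(4)*(5 + V(-2))) = 24006 - 13*sqrt(4*(5 + 1)) = 24006 - 13*sqrt(4*6) = 24006 - 13*sqrt(24) = 24006 - 13*2*sqrt(6) = 24006 - 26*sqrt(6)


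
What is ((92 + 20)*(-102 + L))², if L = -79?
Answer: 410953984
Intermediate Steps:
((92 + 20)*(-102 + L))² = ((92 + 20)*(-102 - 79))² = (112*(-181))² = (-20272)² = 410953984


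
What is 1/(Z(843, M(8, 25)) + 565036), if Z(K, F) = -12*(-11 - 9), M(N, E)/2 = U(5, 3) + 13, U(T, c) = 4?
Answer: 1/565276 ≈ 1.7690e-6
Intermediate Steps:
M(N, E) = 34 (M(N, E) = 2*(4 + 13) = 2*17 = 34)
Z(K, F) = 240 (Z(K, F) = -12*(-20) = 240)
1/(Z(843, M(8, 25)) + 565036) = 1/(240 + 565036) = 1/565276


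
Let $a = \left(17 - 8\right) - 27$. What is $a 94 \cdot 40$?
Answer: $-67680$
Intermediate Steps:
$a = -18$ ($a = 9 - 27 = -18$)
$a 94 \cdot 40 = \left(-18\right) 94 \cdot 40 = \left(-1692\right) 40 = -67680$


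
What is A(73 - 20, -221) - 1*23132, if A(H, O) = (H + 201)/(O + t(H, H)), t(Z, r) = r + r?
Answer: -2660434/115 ≈ -23134.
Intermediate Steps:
t(Z, r) = 2*r
A(H, O) = (201 + H)/(O + 2*H) (A(H, O) = (H + 201)/(O + 2*H) = (201 + H)/(O + 2*H))
A(73 - 20, -221) - 1*23132 = (201 + (73 - 20))/(-221 + 2*(73 - 20)) - 1*23132 = (201 + 53)/(-221 + 2*53) - 23132 = 254/(-221 + 106) - 23132 = 254/(-115) - 23132 = -1/115*254 - 23132 = -254/115 - 23132 = -2660434/115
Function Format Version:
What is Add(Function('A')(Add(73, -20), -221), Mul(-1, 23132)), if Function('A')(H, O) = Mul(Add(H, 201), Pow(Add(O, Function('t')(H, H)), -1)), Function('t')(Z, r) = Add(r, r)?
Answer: Rational(-2660434, 115) ≈ -23134.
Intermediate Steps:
Function('t')(Z, r) = Mul(2, r)
Function('A')(H, O) = Mul(Pow(Add(O, Mul(2, H)), -1), Add(201, H)) (Function('A')(H, O) = Mul(Add(H, 201), Pow(Add(O, Mul(2, H)), -1)) = Mul(Add(201, H), Pow(Add(O, Mul(2, H)), -1)) = Mul(Pow(Add(O, Mul(2, H)), -1), Add(201, H)))
Add(Function('A')(Add(73, -20), -221), Mul(-1, 23132)) = Add(Mul(Pow(Add(-221, Mul(2, Add(73, -20))), -1), Add(201, Add(73, -20))), Mul(-1, 23132)) = Add(Mul(Pow(Add(-221, Mul(2, 53)), -1), Add(201, 53)), -23132) = Add(Mul(Pow(Add(-221, 106), -1), 254), -23132) = Add(Mul(Pow(-115, -1), 254), -23132) = Add(Mul(Rational(-1, 115), 254), -23132) = Add(Rational(-254, 115), -23132) = Rational(-2660434, 115)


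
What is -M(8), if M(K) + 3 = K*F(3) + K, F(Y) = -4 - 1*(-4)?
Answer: -5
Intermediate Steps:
F(Y) = 0 (F(Y) = -4 + 4 = 0)
M(K) = -3 + K (M(K) = -3 + (K*0 + K) = -3 + (0 + K) = -3 + K)
-M(8) = -(-3 + 8) = -1*5 = -5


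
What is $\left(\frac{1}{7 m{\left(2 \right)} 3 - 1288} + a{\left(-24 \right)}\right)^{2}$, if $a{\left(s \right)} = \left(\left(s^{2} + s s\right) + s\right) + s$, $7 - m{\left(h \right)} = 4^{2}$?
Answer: $\frac{2658879188449}{2181529} \approx 1.2188 \cdot 10^{6}$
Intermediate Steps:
$m{\left(h \right)} = -9$ ($m{\left(h \right)} = 7 - 4^{2} = 7 - 16 = -9$)
$a{\left(s \right)} = 2 s + 2 s^{2}$ ($a{\left(s \right)} = \left(\left(s^{2} + s^{2}\right) + s\right) + s = \left(2 s^{2} + s\right) + s = \left(s + 2 s^{2}\right) + s = 2 s + 2 s^{2}$)
$\left(\frac{1}{7 m{\left(2 \right)} 3 - 1288} + a{\left(-24 \right)}\right)^{2} = \left(\frac{1}{7 \left(-9\right) 3 - 1288} + 2 \left(-24\right) \left(1 - 24\right)\right)^{2} = \left(\frac{1}{\left(-63\right) 3 - 1288} + 2 \left(-24\right) \left(-23\right)\right)^{2} = \left(\frac{1}{-189 - 1288} + 1104\right)^{2} = \left(\frac{1}{-1477} + 1104\right)^{2} = \left(- \frac{1}{1477} + 1104\right)^{2} = \left(\frac{1630607}{1477}\right)^{2} = \frac{2658879188449}{2181529}$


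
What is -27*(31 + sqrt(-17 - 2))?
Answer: -837 - 27*I*sqrt(19) ≈ -837.0 - 117.69*I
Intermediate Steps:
-27*(31 + sqrt(-17 - 2)) = -27*(31 + sqrt(-19)) = -27*(31 + I*sqrt(19)) = -837 - 27*I*sqrt(19)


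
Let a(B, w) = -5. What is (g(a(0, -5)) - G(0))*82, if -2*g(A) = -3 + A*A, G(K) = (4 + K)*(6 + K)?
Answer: -2870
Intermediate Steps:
g(A) = 3/2 - A²/2 (g(A) = -(-3 + A*A)/2 = -(-3 + A²)/2 = 3/2 - A²/2)
(g(a(0, -5)) - G(0))*82 = ((3/2 - ½*(-5)²) - (24 + 0² + 10*0))*82 = ((3/2 - ½*25) - (24 + 0 + 0))*82 = ((3/2 - 25/2) - 1*24)*82 = (-11 - 24)*82 = -35*82 = -2870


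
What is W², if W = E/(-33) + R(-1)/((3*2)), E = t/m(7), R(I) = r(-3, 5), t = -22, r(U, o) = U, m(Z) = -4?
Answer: 4/9 ≈ 0.44444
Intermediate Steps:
R(I) = -3
E = 11/2 (E = -22/(-4) = -22*(-¼) = 11/2 ≈ 5.5000)
W = -⅔ (W = (11/2)/(-33) - 3/(3*2) = (11/2)*(-1/33) - 3/6 = -⅙ - 3*⅙ = -⅙ - ½ = -⅔ ≈ -0.66667)
W² = (-⅔)² = 4/9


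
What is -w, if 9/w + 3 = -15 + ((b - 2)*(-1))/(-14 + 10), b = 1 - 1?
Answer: 18/37 ≈ 0.48649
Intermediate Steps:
b = 0
w = -18/37 (w = 9/(-3 + (-15 + ((0 - 2)*(-1))/(-14 + 10))) = 9/(-3 + (-15 + (-2*(-1))/(-4))) = 9/(-3 + (-15 - ¼*2)) = 9/(-3 + (-15 - ½)) = 9/(-3 - 31/2) = 9/(-37/2) = 9*(-2/37) = -18/37 ≈ -0.48649)
-w = -1*(-18/37) = 18/37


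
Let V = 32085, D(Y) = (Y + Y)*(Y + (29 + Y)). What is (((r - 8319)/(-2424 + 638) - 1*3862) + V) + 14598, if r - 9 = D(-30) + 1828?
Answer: 38241464/893 ≈ 42824.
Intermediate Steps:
D(Y) = 2*Y*(29 + 2*Y) (D(Y) = (2*Y)*(29 + 2*Y) = 2*Y*(29 + 2*Y))
r = 3697 (r = 9 + (2*(-30)*(29 + 2*(-30)) + 1828) = 9 + (2*(-30)*(29 - 60) + 1828) = 9 + (2*(-30)*(-31) + 1828) = 9 + (1860 + 1828) = 9 + 3688 = 3697)
(((r - 8319)/(-2424 + 638) - 1*3862) + V) + 14598 = (((3697 - 8319)/(-2424 + 638) - 1*3862) + 32085) + 14598 = ((-4622/(-1786) - 3862) + 32085) + 14598 = ((-4622*(-1/1786) - 3862) + 32085) + 14598 = ((2311/893 - 3862) + 32085) + 14598 = (-3446455/893 + 32085) + 14598 = 25205450/893 + 14598 = 38241464/893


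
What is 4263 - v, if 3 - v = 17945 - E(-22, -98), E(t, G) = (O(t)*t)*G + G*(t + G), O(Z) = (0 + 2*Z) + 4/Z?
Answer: 105701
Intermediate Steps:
O(Z) = 2*Z + 4/Z
E(t, G) = G*(G + t) + G*t*(2*t + 4/t) (E(t, G) = ((2*t + 4/t)*t)*G + G*(t + G) = (t*(2*t + 4/t))*G + G*(G + t) = G*t*(2*t + 4/t) + G*(G + t) = G*(G + t) + G*t*(2*t + 4/t))
v = -101438 (v = 3 - (17945 - (-98)*(4 - 98 - 22 + 2*(-22)²)) = 3 - (17945 - (-98)*(4 - 98 - 22 + 2*484)) = 3 - (17945 - (-98)*(4 - 98 - 22 + 968)) = 3 - (17945 - (-98)*852) = 3 - (17945 - 1*(-83496)) = 3 - (17945 + 83496) = 3 - 1*101441 = 3 - 101441 = -101438)
4263 - v = 4263 - 1*(-101438) = 4263 + 101438 = 105701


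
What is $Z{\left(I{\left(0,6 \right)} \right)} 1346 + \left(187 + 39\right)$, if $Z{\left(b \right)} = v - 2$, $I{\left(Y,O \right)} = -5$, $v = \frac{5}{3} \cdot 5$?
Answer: $\frac{26252}{3} \approx 8750.7$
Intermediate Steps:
$v = \frac{25}{3}$ ($v = 5 \cdot \frac{1}{3} \cdot 5 = \frac{5}{3} \cdot 5 = \frac{25}{3} \approx 8.3333$)
$Z{\left(b \right)} = \frac{19}{3}$ ($Z{\left(b \right)} = \frac{25}{3} - 2 = \frac{19}{3}$)
$Z{\left(I{\left(0,6 \right)} \right)} 1346 + \left(187 + 39\right) = \frac{19}{3} \cdot 1346 + \left(187 + 39\right) = \frac{25574}{3} + 226 = \frac{26252}{3}$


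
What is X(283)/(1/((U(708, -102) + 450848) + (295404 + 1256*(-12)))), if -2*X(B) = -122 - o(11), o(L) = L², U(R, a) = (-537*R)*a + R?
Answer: 4800693420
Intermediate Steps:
U(R, a) = R - 537*R*a (U(R, a) = -537*R*a + R = R - 537*R*a)
X(B) = 243/2 (X(B) = -(-122 - 1*11²)/2 = -(-122 - 1*121)/2 = -(-122 - 121)/2 = -½*(-243) = 243/2)
X(283)/(1/((U(708, -102) + 450848) + (295404 + 1256*(-12)))) = 243/(2*(1/((708*(1 - 537*(-102)) + 450848) + (295404 + 1256*(-12))))) = 243/(2*(1/((708*(1 + 54774) + 450848) + (295404 - 15072)))) = 243/(2*(1/((708*54775 + 450848) + 280332))) = 243/(2*(1/((38780700 + 450848) + 280332))) = 243/(2*(1/(39231548 + 280332))) = 243/(2*(1/39511880)) = (243/2)*39511880 = 4800693420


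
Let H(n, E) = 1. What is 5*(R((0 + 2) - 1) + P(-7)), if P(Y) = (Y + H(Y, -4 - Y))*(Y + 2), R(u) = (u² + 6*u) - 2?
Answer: 175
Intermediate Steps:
R(u) = -2 + u² + 6*u
P(Y) = (1 + Y)*(2 + Y) (P(Y) = (Y + 1)*(Y + 2) = (1 + Y)*(2 + Y))
5*(R((0 + 2) - 1) + P(-7)) = 5*((-2 + ((0 + 2) - 1)² + 6*((0 + 2) - 1)) + (2 + (-7)² + 3*(-7))) = 5*((-2 + (2 - 1)² + 6*(2 - 1)) + (2 + 49 - 21)) = 5*((-2 + 1² + 6*1) + 30) = 5*((-2 + 1 + 6) + 30) = 5*(5 + 30) = 5*35 = 175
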